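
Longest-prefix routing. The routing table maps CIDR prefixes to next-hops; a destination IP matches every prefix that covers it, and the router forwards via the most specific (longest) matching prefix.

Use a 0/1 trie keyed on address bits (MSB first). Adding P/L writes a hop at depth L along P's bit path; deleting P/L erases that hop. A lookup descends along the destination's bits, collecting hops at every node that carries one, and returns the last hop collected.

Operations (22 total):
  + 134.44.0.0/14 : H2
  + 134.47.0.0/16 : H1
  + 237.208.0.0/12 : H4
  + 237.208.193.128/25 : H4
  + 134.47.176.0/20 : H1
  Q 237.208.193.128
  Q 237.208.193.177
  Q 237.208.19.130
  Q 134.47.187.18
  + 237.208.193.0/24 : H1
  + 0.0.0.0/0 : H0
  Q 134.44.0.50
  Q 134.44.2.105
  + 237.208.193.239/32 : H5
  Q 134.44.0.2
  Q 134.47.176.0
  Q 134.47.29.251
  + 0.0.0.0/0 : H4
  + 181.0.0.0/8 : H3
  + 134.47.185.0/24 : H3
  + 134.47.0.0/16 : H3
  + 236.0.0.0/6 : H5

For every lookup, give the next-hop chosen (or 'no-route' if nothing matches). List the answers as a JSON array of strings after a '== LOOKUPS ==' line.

Process each operation:
  add 134.44.0.0/14 -> H2 at depth 14
  add 134.47.0.0/16 -> H1 at depth 16
  add 237.208.0.0/12 -> H4 at depth 12
  add 237.208.193.128/25 -> H4 at depth 25
  add 134.47.176.0/20 -> H1 at depth 20
  ? 237.208.193.128  path d0:-→d1:-→d2:-→d3:-→d4:-→d5:-→d6:-→d7:-→d8:-→d9:-→d10:-→d11:-→d12:H4→d13:-→d14:-→d15:-→d16:-→d17:-→d18:-→d19:-→d20:-→d21:-→d22:-→d23:-→d24:-→d25:H4  best=H4
  ? 237.208.193.177  path d0:-→d1:-→d2:-→d3:-→d4:-→d5:-→d6:-→d7:-→d8:-→d9:-→d10:-→d11:-→d12:H4→d13:-→d14:-→d15:-→d16:-→d17:-→d18:-→d19:-→d20:-→d21:-→d22:-→d23:-→d24:-→d25:H4  best=H4
  ? 237.208.19.130  path d0:-→d1:-→d2:-→d3:-→d4:-→d5:-→d6:-→d7:-→d8:-→d9:-→d10:-→d11:-→d12:H4→d13:-→d14:-→d15:-→d16:-  best=H4
  ? 134.47.187.18  path d0:-→d1:-→d2:-→d3:-→d4:-→d5:-→d6:-→d7:-→d8:-→d9:-→d10:-→d11:-→d12:-→d13:-→d14:H2→d15:-→d16:H1→d17:-→d18:-→d19:-→d20:H1  best=H1
  add 237.208.193.0/24 -> H1 at depth 24
  add 0.0.0.0/0 -> H0 at depth 0
  ? 134.44.0.50  path d0:H0→d1:-→d2:-→d3:-→d4:-→d5:-→d6:-→d7:-→d8:-→d9:-→d10:-→d11:-→d12:-→d13:-→d14:H2  best=H2
  ? 134.44.2.105  path d0:H0→d1:-→d2:-→d3:-→d4:-→d5:-→d6:-→d7:-→d8:-→d9:-→d10:-→d11:-→d12:-→d13:-→d14:H2  best=H2
  add 237.208.193.239/32 -> H5 at depth 32
  ? 134.44.0.2  path d0:H0→d1:-→d2:-→d3:-→d4:-→d5:-→d6:-→d7:-→d8:-→d9:-→d10:-→d11:-→d12:-→d13:-→d14:H2  best=H2
  ? 134.47.176.0  path d0:H0→d1:-→d2:-→d3:-→d4:-→d5:-→d6:-→d7:-→d8:-→d9:-→d10:-→d11:-→d12:-→d13:-→d14:H2→d15:-→d16:H1→d17:-→d18:-→d19:-→d20:H1  best=H1
  ? 134.47.29.251  path d0:H0→d1:-→d2:-→d3:-→d4:-→d5:-→d6:-→d7:-→d8:-→d9:-→d10:-→d11:-→d12:-→d13:-→d14:H2→d15:-→d16:H1  best=H1
  add 0.0.0.0/0 -> H4 at depth 0
  add 181.0.0.0/8 -> H3 at depth 8
  add 134.47.185.0/24 -> H3 at depth 24
  add 134.47.0.0/16 -> H3 at depth 16
  add 236.0.0.0/6 -> H5 at depth 6

== LOOKUPS ==
["H4","H4","H4","H1","H2","H2","H2","H1","H1"]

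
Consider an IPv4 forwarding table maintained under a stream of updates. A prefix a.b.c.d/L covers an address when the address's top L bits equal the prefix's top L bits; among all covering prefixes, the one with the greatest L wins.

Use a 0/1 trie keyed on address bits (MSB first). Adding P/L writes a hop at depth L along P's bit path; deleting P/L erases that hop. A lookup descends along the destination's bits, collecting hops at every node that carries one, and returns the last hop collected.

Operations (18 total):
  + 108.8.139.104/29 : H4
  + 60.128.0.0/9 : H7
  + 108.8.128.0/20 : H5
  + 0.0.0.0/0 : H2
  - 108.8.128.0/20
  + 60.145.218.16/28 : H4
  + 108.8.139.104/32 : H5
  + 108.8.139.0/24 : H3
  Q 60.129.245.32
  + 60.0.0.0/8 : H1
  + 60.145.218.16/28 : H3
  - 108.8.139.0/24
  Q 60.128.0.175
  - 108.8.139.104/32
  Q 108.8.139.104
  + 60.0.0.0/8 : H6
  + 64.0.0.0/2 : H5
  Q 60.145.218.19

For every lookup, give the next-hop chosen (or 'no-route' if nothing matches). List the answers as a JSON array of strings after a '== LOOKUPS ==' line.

Apply in order:
  add 108.8.139.104/29 -> H4 at depth 29
  add 60.128.0.0/9 -> H7 at depth 9
  add 108.8.128.0/20 -> H5 at depth 20
  add 0.0.0.0/0 -> H2 at depth 0
  del 108.8.128.0/20 (clear depth 20)
  add 60.145.218.16/28 -> H4 at depth 28
  add 108.8.139.104/32 -> H5 at depth 32
  add 108.8.139.0/24 -> H3 at depth 24
  ? 60.129.245.32  path d0:H2→d1:-→d2:-→d3:-→d4:-→d5:-→d6:-→d7:-→d8:-→d9:H7→d10:-→d11:-  best=H7
  add 60.0.0.0/8 -> H1 at depth 8
  add 60.145.218.16/28 -> H3 at depth 28
  del 108.8.139.0/24 (clear depth 24)
  ? 60.128.0.175  path d0:H2→d1:-→d2:-→d3:-→d4:-→d5:-→d6:-→d7:-→d8:H1→d9:H7→d10:-→d11:-  best=H7
  del 108.8.139.104/32 (clear depth 32)
  ? 108.8.139.104  path d0:H2→d1:-→d2:-→d3:-→d4:-→d5:-→d6:-→d7:-→d8:-→d9:-→d10:-→d11:-→d12:-→d13:-→d14:-→d15:-→d16:-→d17:-→d18:-→d19:-→d20:-→d21:-→d22:-→d23:-→d24:-→d25:-→d26:-→d27:-→d28:-→d29:H4→d30:-→d31:-→d32:-  best=H4
  add 60.0.0.0/8 -> H6 at depth 8
  add 64.0.0.0/2 -> H5 at depth 2
  ? 60.145.218.19  path d0:H2→d1:-→d2:-→d3:-→d4:-→d5:-→d6:-→d7:-→d8:H6→d9:H7→d10:-→d11:-→d12:-→d13:-→d14:-→d15:-→d16:-→d17:-→d18:-→d19:-→d20:-→d21:-→d22:-→d23:-→d24:-→d25:-→d26:-→d27:-→d28:H3  best=H3

== LOOKUPS ==
["H7","H7","H4","H3"]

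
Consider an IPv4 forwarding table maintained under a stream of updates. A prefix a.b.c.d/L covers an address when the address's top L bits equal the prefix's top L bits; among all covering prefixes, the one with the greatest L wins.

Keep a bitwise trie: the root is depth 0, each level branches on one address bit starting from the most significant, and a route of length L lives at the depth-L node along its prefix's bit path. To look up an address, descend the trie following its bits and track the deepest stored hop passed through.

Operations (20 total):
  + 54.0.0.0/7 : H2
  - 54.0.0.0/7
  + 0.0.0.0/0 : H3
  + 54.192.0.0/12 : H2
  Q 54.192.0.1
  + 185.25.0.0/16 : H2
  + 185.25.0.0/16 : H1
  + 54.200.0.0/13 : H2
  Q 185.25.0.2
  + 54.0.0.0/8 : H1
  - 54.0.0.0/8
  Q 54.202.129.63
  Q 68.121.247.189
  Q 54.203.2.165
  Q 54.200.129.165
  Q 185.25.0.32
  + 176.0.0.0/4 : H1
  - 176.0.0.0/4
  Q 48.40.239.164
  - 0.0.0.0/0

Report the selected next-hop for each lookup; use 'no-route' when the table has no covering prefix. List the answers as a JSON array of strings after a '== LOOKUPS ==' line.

Trace:
  + 54.0.0.0/7 (H2) depth=7
  del 54.0.0.0/7 (clear depth 7)
  + 0.0.0.0/0 (H3) depth=0
  + 54.192.0.0/12 (H2) depth=12
  Q 54.192.0.1: descend 001101101100 ; hops seen [H3,H2] ; pick H2
  + 185.25.0.0/16 (H2) depth=16
  + 185.25.0.0/16 (H1) depth=16
  + 54.200.0.0/13 (H2) depth=13
  Q 185.25.0.2: descend 1011100100011001 ; hops seen [H3,H1] ; pick H1
  + 54.0.0.0/8 (H1) depth=8
  del 54.0.0.0/8 (clear depth 8)
  Q 54.202.129.63: descend 0011011011001 ; hops seen [H3,H2,H2] ; pick H2
  Q 68.121.247.189: descend 0 ; hops seen [H3] ; pick H3
  Q 54.203.2.165: descend 0011011011001 ; hops seen [H3,H2,H2] ; pick H2
  Q 54.200.129.165: descend 0011011011001 ; hops seen [H3,H2,H2] ; pick H2
  Q 185.25.0.32: descend 1011100100011001 ; hops seen [H3,H1] ; pick H1
  + 176.0.0.0/4 (H1) depth=4
  del 176.0.0.0/4 (clear depth 4)
  Q 48.40.239.164: descend 00110 ; hops seen [H3] ; pick H3
  del 0.0.0.0/0 (clear depth 0)

== LOOKUPS ==
["H2","H1","H2","H3","H2","H2","H1","H3"]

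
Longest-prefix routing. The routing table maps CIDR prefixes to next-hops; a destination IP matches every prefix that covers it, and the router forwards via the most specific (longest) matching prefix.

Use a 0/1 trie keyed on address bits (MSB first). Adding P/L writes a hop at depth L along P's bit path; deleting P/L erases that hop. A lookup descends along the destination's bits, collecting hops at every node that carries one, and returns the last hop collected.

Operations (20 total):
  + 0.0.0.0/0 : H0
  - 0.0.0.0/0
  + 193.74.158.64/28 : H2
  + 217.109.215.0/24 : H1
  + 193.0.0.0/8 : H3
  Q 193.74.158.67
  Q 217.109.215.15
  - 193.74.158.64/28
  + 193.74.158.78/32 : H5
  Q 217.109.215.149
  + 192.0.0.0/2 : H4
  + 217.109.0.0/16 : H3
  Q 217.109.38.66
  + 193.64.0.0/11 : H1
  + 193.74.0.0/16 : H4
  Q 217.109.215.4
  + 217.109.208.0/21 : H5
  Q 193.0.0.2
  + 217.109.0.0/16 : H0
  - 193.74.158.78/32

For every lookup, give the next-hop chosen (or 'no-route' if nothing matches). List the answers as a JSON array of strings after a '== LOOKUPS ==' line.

Apply in order:
  + 0.0.0.0/0 (H0) depth=0
  - 0.0.0.0/0 clear@0
  + 193.74.158.64/28 (H2) depth=28
  + 217.109.215.0/24 (H1) depth=24
  + 193.0.0.0/8 (H3) depth=8
  lookup 193.74.158.67: bits 1100000101001010100111100100 walk d0:-→d1:-→d2:-→d3:-→d4:-→d5:-→d6:-→d7:-→d8:H3→d9:-→d10:-→d11:-→d12:-→d13:-→d14:-→d15:-→d16:-→d17:-→d18:-→d19:-→d20:-→d21:-→d22:-→d23:-→d24:-→d25:-→d26:-→d27:-→d28:H2 -> H2
  lookup 217.109.215.15: bits 110110010110110111010111 walk d0:-→d1:-→d2:-→d3:-→d4:-→d5:-→d6:-→d7:-→d8:-→d9:-→d10:-→d11:-→d12:-→d13:-→d14:-→d15:-→d16:-→d17:-→d18:-→d19:-→d20:-→d21:-→d22:-→d23:-→d24:H1 -> H1
  - 193.74.158.64/28 clear@28
  + 193.74.158.78/32 (H5) depth=32
  lookup 217.109.215.149: bits 110110010110110111010111 walk d0:-→d1:-→d2:-→d3:-→d4:-→d5:-→d6:-→d7:-→d8:-→d9:-→d10:-→d11:-→d12:-→d13:-→d14:-→d15:-→d16:-→d17:-→d18:-→d19:-→d20:-→d21:-→d22:-→d23:-→d24:H1 -> H1
  + 192.0.0.0/2 (H4) depth=2
  + 217.109.0.0/16 (H3) depth=16
  lookup 217.109.38.66: bits 1101100101101101 walk d0:-→d1:-→d2:H4→d3:-→d4:-→d5:-→d6:-→d7:-→d8:-→d9:-→d10:-→d11:-→d12:-→d13:-→d14:-→d15:-→d16:H3 -> H3
  + 193.64.0.0/11 (H1) depth=11
  + 193.74.0.0/16 (H4) depth=16
  lookup 217.109.215.4: bits 110110010110110111010111 walk d0:-→d1:-→d2:H4→d3:-→d4:-→d5:-→d6:-→d7:-→d8:-→d9:-→d10:-→d11:-→d12:-→d13:-→d14:-→d15:-→d16:H3→d17:-→d18:-→d19:-→d20:-→d21:-→d22:-→d23:-→d24:H1 -> H1
  + 217.109.208.0/21 (H5) depth=21
  lookup 193.0.0.2: bits 110000010 walk d0:-→d1:-→d2:H4→d3:-→d4:-→d5:-→d6:-→d7:-→d8:H3→d9:- -> H3
  + 217.109.0.0/16 (H0) depth=16
  - 193.74.158.78/32 clear@32

== LOOKUPS ==
["H2","H1","H1","H3","H1","H3"]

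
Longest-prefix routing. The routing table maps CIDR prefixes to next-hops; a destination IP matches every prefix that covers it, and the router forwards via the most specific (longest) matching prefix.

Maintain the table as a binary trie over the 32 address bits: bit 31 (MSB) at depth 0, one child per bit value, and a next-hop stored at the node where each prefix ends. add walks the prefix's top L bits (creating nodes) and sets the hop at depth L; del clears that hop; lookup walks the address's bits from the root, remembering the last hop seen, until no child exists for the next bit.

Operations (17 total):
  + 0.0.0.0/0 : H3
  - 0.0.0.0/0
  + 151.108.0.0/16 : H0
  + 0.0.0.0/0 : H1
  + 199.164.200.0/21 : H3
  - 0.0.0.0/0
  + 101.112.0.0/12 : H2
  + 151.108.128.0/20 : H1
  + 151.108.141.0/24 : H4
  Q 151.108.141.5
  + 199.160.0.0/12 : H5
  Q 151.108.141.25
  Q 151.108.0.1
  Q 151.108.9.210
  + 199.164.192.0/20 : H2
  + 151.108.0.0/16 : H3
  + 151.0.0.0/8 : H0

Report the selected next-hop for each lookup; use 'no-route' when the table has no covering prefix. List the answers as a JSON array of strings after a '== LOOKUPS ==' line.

Apply in order:
  + 0.0.0.0/0 (H3) depth=0
  - 0.0.0.0/0 clear@0
  + 151.108.0.0/16 (H0) depth=16
  + 0.0.0.0/0 (H1) depth=0
  + 199.164.200.0/21 (H3) depth=21
  - 0.0.0.0/0 clear@0
  + 101.112.0.0/12 (H2) depth=12
  + 151.108.128.0/20 (H1) depth=20
  + 151.108.141.0/24 (H4) depth=24
  lookup 151.108.141.5: bits 100101110110110010001101 walk d0:-→d1:-→d2:-→d3:-→d4:-→d5:-→d6:-→d7:-→d8:-→d9:-→d10:-→d11:-→d12:-→d13:-→d14:-→d15:-→d16:H0→d17:-→d18:-→d19:-→d20:H1→d21:-→d22:-→d23:-→d24:H4 -> H4
  + 199.160.0.0/12 (H5) depth=12
  lookup 151.108.141.25: bits 100101110110110010001101 walk d0:-→d1:-→d2:-→d3:-→d4:-→d5:-→d6:-→d7:-→d8:-→d9:-→d10:-→d11:-→d12:-→d13:-→d14:-→d15:-→d16:H0→d17:-→d18:-→d19:-→d20:H1→d21:-→d22:-→d23:-→d24:H4 -> H4
  lookup 151.108.0.1: bits 1001011101101100 walk d0:-→d1:-→d2:-→d3:-→d4:-→d5:-→d6:-→d7:-→d8:-→d9:-→d10:-→d11:-→d12:-→d13:-→d14:-→d15:-→d16:H0 -> H0
  lookup 151.108.9.210: bits 1001011101101100 walk d0:-→d1:-→d2:-→d3:-→d4:-→d5:-→d6:-→d7:-→d8:-→d9:-→d10:-→d11:-→d12:-→d13:-→d14:-→d15:-→d16:H0 -> H0
  + 199.164.192.0/20 (H2) depth=20
  + 151.108.0.0/16 (H3) depth=16
  + 151.0.0.0/8 (H0) depth=8

== LOOKUPS ==
["H4","H4","H0","H0"]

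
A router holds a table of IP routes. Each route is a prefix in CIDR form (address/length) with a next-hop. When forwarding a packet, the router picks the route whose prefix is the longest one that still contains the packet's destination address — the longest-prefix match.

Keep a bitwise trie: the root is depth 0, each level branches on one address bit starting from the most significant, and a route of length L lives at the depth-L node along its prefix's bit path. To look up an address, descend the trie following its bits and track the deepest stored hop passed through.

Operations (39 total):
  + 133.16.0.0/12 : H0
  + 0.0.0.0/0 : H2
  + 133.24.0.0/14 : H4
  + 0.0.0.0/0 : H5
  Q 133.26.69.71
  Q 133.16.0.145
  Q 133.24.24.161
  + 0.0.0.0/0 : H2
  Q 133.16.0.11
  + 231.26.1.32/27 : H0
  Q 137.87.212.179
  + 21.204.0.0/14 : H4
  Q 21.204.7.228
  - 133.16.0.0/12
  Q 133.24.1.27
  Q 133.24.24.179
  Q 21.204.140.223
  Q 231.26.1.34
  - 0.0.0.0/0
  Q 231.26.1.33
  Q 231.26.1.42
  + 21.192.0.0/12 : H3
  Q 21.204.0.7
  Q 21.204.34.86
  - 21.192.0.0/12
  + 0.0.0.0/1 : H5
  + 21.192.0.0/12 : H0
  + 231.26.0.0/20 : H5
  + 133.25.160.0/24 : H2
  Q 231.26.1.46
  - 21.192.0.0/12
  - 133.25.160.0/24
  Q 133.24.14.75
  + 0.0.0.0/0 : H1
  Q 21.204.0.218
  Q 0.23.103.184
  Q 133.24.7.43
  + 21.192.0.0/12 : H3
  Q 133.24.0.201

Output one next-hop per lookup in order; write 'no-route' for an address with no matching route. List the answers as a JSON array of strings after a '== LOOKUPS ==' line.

Apply in order:
  add 133.16.0.0/12 -> H0 at depth 12
  add 0.0.0.0/0 -> H2 at depth 0
  add 133.24.0.0/14 -> H4 at depth 14
  add 0.0.0.0/0 -> H5 at depth 0
  lookup 133.26.69.71: bits 10000101000110 walk d0:H5→d1:-→d2:-→d3:-→d4:-→d5:-→d6:-→d7:-→d8:-→d9:-→d10:-→d11:-→d12:H0→d13:-→d14:H4 -> H4
  lookup 133.16.0.145: bits 100001010001 walk d0:H5→d1:-→d2:-→d3:-→d4:-→d5:-→d6:-→d7:-→d8:-→d9:-→d10:-→d11:-→d12:H0 -> H0
  lookup 133.24.24.161: bits 10000101000110 walk d0:H5→d1:-→d2:-→d3:-→d4:-→d5:-→d6:-→d7:-→d8:-→d9:-→d10:-→d11:-→d12:H0→d13:-→d14:H4 -> H4
  add 0.0.0.0/0 -> H2 at depth 0
  lookup 133.16.0.11: bits 100001010001 walk d0:H2→d1:-→d2:-→d3:-→d4:-→d5:-→d6:-→d7:-→d8:-→d9:-→d10:-→d11:-→d12:H0 -> H0
  add 231.26.1.32/27 -> H0 at depth 27
  lookup 137.87.212.179: bits 1000 walk d0:H2→d1:-→d2:-→d3:-→d4:- -> H2
  add 21.204.0.0/14 -> H4 at depth 14
  lookup 21.204.7.228: bits 00010101110011 walk d0:H2→d1:-→d2:-→d3:-→d4:-→d5:-→d6:-→d7:-→d8:-→d9:-→d10:-→d11:-→d12:-→d13:-→d14:H4 -> H4
  - 133.16.0.0/12 clear@12
  lookup 133.24.1.27: bits 10000101000110 walk d0:H2→d1:-→d2:-→d3:-→d4:-→d5:-→d6:-→d7:-→d8:-→d9:-→d10:-→d11:-→d12:-→d13:-→d14:H4 -> H4
  lookup 133.24.24.179: bits 10000101000110 walk d0:H2→d1:-→d2:-→d3:-→d4:-→d5:-→d6:-→d7:-→d8:-→d9:-→d10:-→d11:-→d12:-→d13:-→d14:H4 -> H4
  lookup 21.204.140.223: bits 00010101110011 walk d0:H2→d1:-→d2:-→d3:-→d4:-→d5:-→d6:-→d7:-→d8:-→d9:-→d10:-→d11:-→d12:-→d13:-→d14:H4 -> H4
  lookup 231.26.1.34: bits 111001110001101000000001001 walk d0:H2→d1:-→d2:-→d3:-→d4:-→d5:-→d6:-→d7:-→d8:-→d9:-→d10:-→d11:-→d12:-→d13:-→d14:-→d15:-→d16:-→d17:-→d18:-→d19:-→d20:-→d21:-→d22:-→d23:-→d24:-→d25:-→d26:-→d27:H0 -> H0
  - 0.0.0.0/0 clear@0
  lookup 231.26.1.33: bits 111001110001101000000001001 walk d0:-→d1:-→d2:-→d3:-→d4:-→d5:-→d6:-→d7:-→d8:-→d9:-→d10:-→d11:-→d12:-→d13:-→d14:-→d15:-→d16:-→d17:-→d18:-→d19:-→d20:-→d21:-→d22:-→d23:-→d24:-→d25:-→d26:-→d27:H0 -> H0
  lookup 231.26.1.42: bits 111001110001101000000001001 walk d0:-→d1:-→d2:-→d3:-→d4:-→d5:-→d6:-→d7:-→d8:-→d9:-→d10:-→d11:-→d12:-→d13:-→d14:-→d15:-→d16:-→d17:-→d18:-→d19:-→d20:-→d21:-→d22:-→d23:-→d24:-→d25:-→d26:-→d27:H0 -> H0
  add 21.192.0.0/12 -> H3 at depth 12
  lookup 21.204.0.7: bits 00010101110011 walk d0:-→d1:-→d2:-→d3:-→d4:-→d5:-→d6:-→d7:-→d8:-→d9:-→d10:-→d11:-→d12:H3→d13:-→d14:H4 -> H4
  lookup 21.204.34.86: bits 00010101110011 walk d0:-→d1:-→d2:-→d3:-→d4:-→d5:-→d6:-→d7:-→d8:-→d9:-→d10:-→d11:-→d12:H3→d13:-→d14:H4 -> H4
  - 21.192.0.0/12 clear@12
  add 0.0.0.0/1 -> H5 at depth 1
  add 21.192.0.0/12 -> H0 at depth 12
  add 231.26.0.0/20 -> H5 at depth 20
  add 133.25.160.0/24 -> H2 at depth 24
  lookup 231.26.1.46: bits 111001110001101000000001001 walk d0:-→d1:-→d2:-→d3:-→d4:-→d5:-→d6:-→d7:-→d8:-→d9:-→d10:-→d11:-→d12:-→d13:-→d14:-→d15:-→d16:-→d17:-→d18:-→d19:-→d20:H5→d21:-→d22:-→d23:-→d24:-→d25:-→d26:-→d27:H0 -> H0
  - 21.192.0.0/12 clear@12
  - 133.25.160.0/24 clear@24
  lookup 133.24.14.75: bits 100001010001100 walk d0:-→d1:-→d2:-→d3:-→d4:-→d5:-→d6:-→d7:-→d8:-→d9:-→d10:-→d11:-→d12:-→d13:-→d14:H4→d15:- -> H4
  add 0.0.0.0/0 -> H1 at depth 0
  lookup 21.204.0.218: bits 00010101110011 walk d0:H1→d1:H5→d2:-→d3:-→d4:-→d5:-→d6:-→d7:-→d8:-→d9:-→d10:-→d11:-→d12:-→d13:-→d14:H4 -> H4
  lookup 0.23.103.184: bits 000 walk d0:H1→d1:H5→d2:-→d3:- -> H5
  lookup 133.24.7.43: bits 100001010001100 walk d0:H1→d1:-→d2:-→d3:-→d4:-→d5:-→d6:-→d7:-→d8:-→d9:-→d10:-→d11:-→d12:-→d13:-→d14:H4→d15:- -> H4
  add 21.192.0.0/12 -> H3 at depth 12
  lookup 133.24.0.201: bits 100001010001100 walk d0:H1→d1:-→d2:-→d3:-→d4:-→d5:-→d6:-→d7:-→d8:-→d9:-→d10:-→d11:-→d12:-→d13:-→d14:H4→d15:- -> H4

== LOOKUPS ==
["H4","H0","H4","H0","H2","H4","H4","H4","H4","H0","H0","H0","H4","H4","H0","H4","H4","H5","H4","H4"]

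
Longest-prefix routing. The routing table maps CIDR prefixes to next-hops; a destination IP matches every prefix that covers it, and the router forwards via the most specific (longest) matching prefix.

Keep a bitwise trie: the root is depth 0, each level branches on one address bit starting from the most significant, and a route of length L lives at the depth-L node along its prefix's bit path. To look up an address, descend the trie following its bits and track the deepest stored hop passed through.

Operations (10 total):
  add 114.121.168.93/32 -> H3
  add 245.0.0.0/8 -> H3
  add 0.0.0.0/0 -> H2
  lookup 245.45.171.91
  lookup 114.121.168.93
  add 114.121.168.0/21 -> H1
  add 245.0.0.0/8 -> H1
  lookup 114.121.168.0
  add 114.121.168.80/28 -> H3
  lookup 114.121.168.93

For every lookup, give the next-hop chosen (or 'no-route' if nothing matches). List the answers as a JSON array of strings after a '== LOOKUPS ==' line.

Process each operation:
  + 114.121.168.93/32 (H3) depth=32
  + 245.0.0.0/8 (H3) depth=8
  + 0.0.0.0/0 (H2) depth=0
  Q 245.45.171.91: descend 11110101 ; hops seen [H2,H3] ; pick H3
  Q 114.121.168.93: descend 01110010011110011010100001011101 ; hops seen [H2,H3] ; pick H3
  + 114.121.168.0/21 (H1) depth=21
  + 245.0.0.0/8 (H1) depth=8
  Q 114.121.168.0: descend 0111001001111001101010000 ; hops seen [H2,H1] ; pick H1
  + 114.121.168.80/28 (H3) depth=28
  Q 114.121.168.93: descend 01110010011110011010100001011101 ; hops seen [H2,H1,H3,H3] ; pick H3

== LOOKUPS ==
["H3","H3","H1","H3"]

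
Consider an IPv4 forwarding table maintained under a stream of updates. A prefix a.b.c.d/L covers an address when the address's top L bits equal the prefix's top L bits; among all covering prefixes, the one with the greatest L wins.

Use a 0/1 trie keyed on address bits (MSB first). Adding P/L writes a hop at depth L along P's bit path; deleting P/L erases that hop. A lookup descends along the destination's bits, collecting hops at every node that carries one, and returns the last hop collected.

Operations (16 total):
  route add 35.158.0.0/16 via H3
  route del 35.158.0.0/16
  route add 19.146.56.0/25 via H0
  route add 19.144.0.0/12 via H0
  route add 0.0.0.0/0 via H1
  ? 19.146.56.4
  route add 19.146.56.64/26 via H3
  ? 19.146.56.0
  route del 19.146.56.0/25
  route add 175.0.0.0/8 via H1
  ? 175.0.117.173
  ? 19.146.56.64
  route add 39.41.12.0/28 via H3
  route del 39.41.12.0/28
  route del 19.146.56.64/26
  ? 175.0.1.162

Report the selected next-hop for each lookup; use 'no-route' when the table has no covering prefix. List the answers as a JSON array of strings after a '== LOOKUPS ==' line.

Apply in order:
  add 35.158.0.0/16 -> H3 at depth 16
  - 35.158.0.0/16 clear@16
  add 19.146.56.0/25 -> H0 at depth 25
  add 19.144.0.0/12 -> H0 at depth 12
  add 0.0.0.0/0 -> H1 at depth 0
  lookup 19.146.56.4: bits 0001001110010010001110000 walk d0:H1→d1:-→d2:-→d3:-→d4:-→d5:-→d6:-→d7:-→d8:-→d9:-→d10:-→d11:-→d12:H0→d13:-→d14:-→d15:-→d16:-→d17:-→d18:-→d19:-→d20:-→d21:-→d22:-→d23:-→d24:-→d25:H0 -> H0
  add 19.146.56.64/26 -> H3 at depth 26
  lookup 19.146.56.0: bits 0001001110010010001110000 walk d0:H1→d1:-→d2:-→d3:-→d4:-→d5:-→d6:-→d7:-→d8:-→d9:-→d10:-→d11:-→d12:H0→d13:-→d14:-→d15:-→d16:-→d17:-→d18:-→d19:-→d20:-→d21:-→d22:-→d23:-→d24:-→d25:H0 -> H0
  - 19.146.56.0/25 clear@25
  add 175.0.0.0/8 -> H1 at depth 8
  lookup 175.0.117.173: bits 10101111 walk d0:H1→d1:-→d2:-→d3:-→d4:-→d5:-→d6:-→d7:-→d8:H1 -> H1
  lookup 19.146.56.64: bits 00010011100100100011100001 walk d0:H1→d1:-→d2:-→d3:-→d4:-→d5:-→d6:-→d7:-→d8:-→d9:-→d10:-→d11:-→d12:H0→d13:-→d14:-→d15:-→d16:-→d17:-→d18:-→d19:-→d20:-→d21:-→d22:-→d23:-→d24:-→d25:-→d26:H3 -> H3
  add 39.41.12.0/28 -> H3 at depth 28
  - 39.41.12.0/28 clear@28
  - 19.146.56.64/26 clear@26
  lookup 175.0.1.162: bits 10101111 walk d0:H1→d1:-→d2:-→d3:-→d4:-→d5:-→d6:-→d7:-→d8:H1 -> H1

== LOOKUPS ==
["H0","H0","H1","H3","H1"]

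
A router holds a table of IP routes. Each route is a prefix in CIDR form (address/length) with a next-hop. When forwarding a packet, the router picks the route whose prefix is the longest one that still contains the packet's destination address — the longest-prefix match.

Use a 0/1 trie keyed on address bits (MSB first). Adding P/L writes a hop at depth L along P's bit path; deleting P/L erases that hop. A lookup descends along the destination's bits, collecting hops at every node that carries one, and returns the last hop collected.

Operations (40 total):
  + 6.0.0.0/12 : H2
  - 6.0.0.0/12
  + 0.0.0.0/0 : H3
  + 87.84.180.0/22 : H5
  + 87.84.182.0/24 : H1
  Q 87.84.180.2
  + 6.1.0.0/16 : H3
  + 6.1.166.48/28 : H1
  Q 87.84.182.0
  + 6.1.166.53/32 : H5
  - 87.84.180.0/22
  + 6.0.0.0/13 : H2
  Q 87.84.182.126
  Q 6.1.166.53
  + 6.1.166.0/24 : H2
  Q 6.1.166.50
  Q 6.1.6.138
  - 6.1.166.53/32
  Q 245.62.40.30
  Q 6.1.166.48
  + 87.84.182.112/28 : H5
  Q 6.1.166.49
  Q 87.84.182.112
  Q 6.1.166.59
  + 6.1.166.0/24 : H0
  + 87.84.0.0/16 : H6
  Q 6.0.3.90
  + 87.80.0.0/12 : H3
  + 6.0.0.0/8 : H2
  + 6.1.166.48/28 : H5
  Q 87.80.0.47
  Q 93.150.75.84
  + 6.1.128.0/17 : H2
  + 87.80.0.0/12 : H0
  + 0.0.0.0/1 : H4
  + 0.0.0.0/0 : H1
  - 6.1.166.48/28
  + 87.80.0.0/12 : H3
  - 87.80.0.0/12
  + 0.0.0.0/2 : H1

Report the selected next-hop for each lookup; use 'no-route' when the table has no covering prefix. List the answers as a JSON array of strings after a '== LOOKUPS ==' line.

Trace:
  + 6.0.0.0/12 (H2) depth=12
  - 6.0.0.0/12 clear@12
  + 0.0.0.0/0 (H3) depth=0
  + 87.84.180.0/22 (H5) depth=22
  + 87.84.182.0/24 (H1) depth=24
  ? 87.84.180.2  path d0:H3→d1:-→d2:-→d3:-→d4:-→d5:-→d6:-→d7:-→d8:-→d9:-→d10:-→d11:-→d12:-→d13:-→d14:-→d15:-→d16:-→d17:-→d18:-→d19:-→d20:-→d21:-→d22:H5  best=H5
  + 6.1.0.0/16 (H3) depth=16
  + 6.1.166.48/28 (H1) depth=28
  ? 87.84.182.0  path d0:H3→d1:-→d2:-→d3:-→d4:-→d5:-→d6:-→d7:-→d8:-→d9:-→d10:-→d11:-→d12:-→d13:-→d14:-→d15:-→d16:-→d17:-→d18:-→d19:-→d20:-→d21:-→d22:H5→d23:-→d24:H1  best=H1
  + 6.1.166.53/32 (H5) depth=32
  - 87.84.180.0/22 clear@22
  + 6.0.0.0/13 (H2) depth=13
  ? 87.84.182.126  path d0:H3→d1:-→d2:-→d3:-→d4:-→d5:-→d6:-→d7:-→d8:-→d9:-→d10:-→d11:-→d12:-→d13:-→d14:-→d15:-→d16:-→d17:-→d18:-→d19:-→d20:-→d21:-→d22:-→d23:-→d24:H1  best=H1
  ? 6.1.166.53  path d0:H3→d1:-→d2:-→d3:-→d4:-→d5:-→d6:-→d7:-→d8:-→d9:-→d10:-→d11:-→d12:-→d13:H2→d14:-→d15:-→d16:H3→d17:-→d18:-→d19:-→d20:-→d21:-→d22:-→d23:-→d24:-→d25:-→d26:-→d27:-→d28:H1→d29:-→d30:-→d31:-→d32:H5  best=H5
  + 6.1.166.0/24 (H2) depth=24
  ? 6.1.166.50  path d0:H3→d1:-→d2:-→d3:-→d4:-→d5:-→d6:-→d7:-→d8:-→d9:-→d10:-→d11:-→d12:-→d13:H2→d14:-→d15:-→d16:H3→d17:-→d18:-→d19:-→d20:-→d21:-→d22:-→d23:-→d24:H2→d25:-→d26:-→d27:-→d28:H1→d29:-  best=H1
  ? 6.1.6.138  path d0:H3→d1:-→d2:-→d3:-→d4:-→d5:-→d6:-→d7:-→d8:-→d9:-→d10:-→d11:-→d12:-→d13:H2→d14:-→d15:-→d16:H3  best=H3
  - 6.1.166.53/32 clear@32
  ? 245.62.40.30  path d0:H3  best=H3
  ? 6.1.166.48  path d0:H3→d1:-→d2:-→d3:-→d4:-→d5:-→d6:-→d7:-→d8:-→d9:-→d10:-→d11:-→d12:-→d13:H2→d14:-→d15:-→d16:H3→d17:-→d18:-→d19:-→d20:-→d21:-→d22:-→d23:-→d24:H2→d25:-→d26:-→d27:-→d28:H1→d29:-  best=H1
  + 87.84.182.112/28 (H5) depth=28
  ? 6.1.166.49  path d0:H3→d1:-→d2:-→d3:-→d4:-→d5:-→d6:-→d7:-→d8:-→d9:-→d10:-→d11:-→d12:-→d13:H2→d14:-→d15:-→d16:H3→d17:-→d18:-→d19:-→d20:-→d21:-→d22:-→d23:-→d24:H2→d25:-→d26:-→d27:-→d28:H1→d29:-  best=H1
  ? 87.84.182.112  path d0:H3→d1:-→d2:-→d3:-→d4:-→d5:-→d6:-→d7:-→d8:-→d9:-→d10:-→d11:-→d12:-→d13:-→d14:-→d15:-→d16:-→d17:-→d18:-→d19:-→d20:-→d21:-→d22:-→d23:-→d24:H1→d25:-→d26:-→d27:-→d28:H5  best=H5
  ? 6.1.166.59  path d0:H3→d1:-→d2:-→d3:-→d4:-→d5:-→d6:-→d7:-→d8:-→d9:-→d10:-→d11:-→d12:-→d13:H2→d14:-→d15:-→d16:H3→d17:-→d18:-→d19:-→d20:-→d21:-→d22:-→d23:-→d24:H2→d25:-→d26:-→d27:-→d28:H1  best=H1
  + 6.1.166.0/24 (H0) depth=24
  + 87.84.0.0/16 (H6) depth=16
  ? 6.0.3.90  path d0:H3→d1:-→d2:-→d3:-→d4:-→d5:-→d6:-→d7:-→d8:-→d9:-→d10:-→d11:-→d12:-→d13:H2→d14:-→d15:-  best=H2
  + 87.80.0.0/12 (H3) depth=12
  + 6.0.0.0/8 (H2) depth=8
  + 6.1.166.48/28 (H5) depth=28
  ? 87.80.0.47  path d0:H3→d1:-→d2:-→d3:-→d4:-→d5:-→d6:-→d7:-→d8:-→d9:-→d10:-→d11:-→d12:H3→d13:-  best=H3
  ? 93.150.75.84  path d0:H3→d1:-→d2:-→d3:-→d4:-  best=H3
  + 6.1.128.0/17 (H2) depth=17
  + 87.80.0.0/12 (H0) depth=12
  + 0.0.0.0/1 (H4) depth=1
  + 0.0.0.0/0 (H1) depth=0
  - 6.1.166.48/28 clear@28
  + 87.80.0.0/12 (H3) depth=12
  - 87.80.0.0/12 clear@12
  + 0.0.0.0/2 (H1) depth=2

== LOOKUPS ==
["H5","H1","H1","H5","H1","H3","H3","H1","H1","H5","H1","H2","H3","H3"]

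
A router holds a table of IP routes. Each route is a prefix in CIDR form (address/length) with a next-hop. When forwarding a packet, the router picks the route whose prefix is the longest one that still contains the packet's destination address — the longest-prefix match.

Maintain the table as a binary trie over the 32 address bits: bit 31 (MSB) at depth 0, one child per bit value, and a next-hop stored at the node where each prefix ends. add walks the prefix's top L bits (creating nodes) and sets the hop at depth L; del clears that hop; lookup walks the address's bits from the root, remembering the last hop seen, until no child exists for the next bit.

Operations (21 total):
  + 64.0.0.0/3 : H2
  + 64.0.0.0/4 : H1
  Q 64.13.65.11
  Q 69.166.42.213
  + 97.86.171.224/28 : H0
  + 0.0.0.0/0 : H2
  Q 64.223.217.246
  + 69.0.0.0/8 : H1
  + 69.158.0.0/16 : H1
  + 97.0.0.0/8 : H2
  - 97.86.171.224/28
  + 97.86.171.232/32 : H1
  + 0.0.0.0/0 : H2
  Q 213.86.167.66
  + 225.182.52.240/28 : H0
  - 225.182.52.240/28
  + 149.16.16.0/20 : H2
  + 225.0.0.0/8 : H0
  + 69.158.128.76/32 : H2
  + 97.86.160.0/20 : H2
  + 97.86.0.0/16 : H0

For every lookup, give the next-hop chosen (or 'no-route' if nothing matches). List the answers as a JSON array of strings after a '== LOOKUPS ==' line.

Apply in order:
  add 64.0.0.0/3 -> H2 at depth 3
  add 64.0.0.0/4 -> H1 at depth 4
  Q 64.13.65.11: descend 0100 ; hops seen [H2,H1] ; pick H1
  Q 69.166.42.213: descend 0100 ; hops seen [H2,H1] ; pick H1
  add 97.86.171.224/28 -> H0 at depth 28
  add 0.0.0.0/0 -> H2 at depth 0
  Q 64.223.217.246: descend 0100 ; hops seen [H2,H2,H1] ; pick H1
  add 69.0.0.0/8 -> H1 at depth 8
  add 69.158.0.0/16 -> H1 at depth 16
  add 97.0.0.0/8 -> H2 at depth 8
  del 97.86.171.224/28 (clear depth 28)
  add 97.86.171.232/32 -> H1 at depth 32
  add 0.0.0.0/0 -> H2 at depth 0
  Q 213.86.167.66: descend ε ; hops seen [H2] ; pick H2
  add 225.182.52.240/28 -> H0 at depth 28
  del 225.182.52.240/28 (clear depth 28)
  add 149.16.16.0/20 -> H2 at depth 20
  add 225.0.0.0/8 -> H0 at depth 8
  add 69.158.128.76/32 -> H2 at depth 32
  add 97.86.160.0/20 -> H2 at depth 20
  add 97.86.0.0/16 -> H0 at depth 16

== LOOKUPS ==
["H1","H1","H1","H2"]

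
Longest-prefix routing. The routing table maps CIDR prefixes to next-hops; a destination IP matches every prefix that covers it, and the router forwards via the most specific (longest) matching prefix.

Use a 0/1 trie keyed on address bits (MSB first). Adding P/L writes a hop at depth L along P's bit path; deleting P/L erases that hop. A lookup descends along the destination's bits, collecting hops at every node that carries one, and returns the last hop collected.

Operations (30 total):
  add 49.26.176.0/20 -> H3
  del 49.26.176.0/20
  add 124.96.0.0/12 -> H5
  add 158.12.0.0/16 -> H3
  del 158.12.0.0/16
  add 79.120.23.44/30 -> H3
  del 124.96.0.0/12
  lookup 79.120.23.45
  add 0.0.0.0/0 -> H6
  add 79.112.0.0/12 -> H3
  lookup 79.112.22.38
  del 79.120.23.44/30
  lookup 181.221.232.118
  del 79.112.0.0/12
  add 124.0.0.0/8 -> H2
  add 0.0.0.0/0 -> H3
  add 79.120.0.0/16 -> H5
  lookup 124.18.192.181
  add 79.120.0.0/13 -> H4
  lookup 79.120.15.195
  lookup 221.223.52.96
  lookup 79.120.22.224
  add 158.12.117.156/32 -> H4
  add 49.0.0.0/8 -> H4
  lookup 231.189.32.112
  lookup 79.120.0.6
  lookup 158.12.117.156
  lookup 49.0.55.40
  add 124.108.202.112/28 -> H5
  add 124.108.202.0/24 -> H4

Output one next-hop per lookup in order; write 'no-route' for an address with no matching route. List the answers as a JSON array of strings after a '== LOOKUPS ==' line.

Apply in order:
  add 49.26.176.0/20 -> H3 at depth 20
  - 49.26.176.0/20 clear@20
  add 124.96.0.0/12 -> H5 at depth 12
  add 158.12.0.0/16 -> H3 at depth 16
  - 158.12.0.0/16 clear@16
  add 79.120.23.44/30 -> H3 at depth 30
  - 124.96.0.0/12 clear@12
  lookup 79.120.23.45: bits 010011110111100000010111001011 walk d0:-→d1:-→d2:-→d3:-→d4:-→d5:-→d6:-→d7:-→d8:-→d9:-→d10:-→d11:-→d12:-→d13:-→d14:-→d15:-→d16:-→d17:-→d18:-→d19:-→d20:-→d21:-→d22:-→d23:-→d24:-→d25:-→d26:-→d27:-→d28:-→d29:-→d30:H3 -> H3
  add 0.0.0.0/0 -> H6 at depth 0
  add 79.112.0.0/12 -> H3 at depth 12
  lookup 79.112.22.38: bits 010011110111 walk d0:H6→d1:-→d2:-→d3:-→d4:-→d5:-→d6:-→d7:-→d8:-→d9:-→d10:-→d11:-→d12:H3 -> H3
  - 79.120.23.44/30 clear@30
  lookup 181.221.232.118: bits 10 walk d0:H6→d1:-→d2:- -> H6
  - 79.112.0.0/12 clear@12
  add 124.0.0.0/8 -> H2 at depth 8
  add 0.0.0.0/0 -> H3 at depth 0
  add 79.120.0.0/16 -> H5 at depth 16
  lookup 124.18.192.181: bits 011111000 walk d0:H3→d1:-→d2:-→d3:-→d4:-→d5:-→d6:-→d7:-→d8:H2→d9:- -> H2
  add 79.120.0.0/13 -> H4 at depth 13
  lookup 79.120.15.195: bits 0100111101111000000 walk d0:H3→d1:-→d2:-→d3:-→d4:-→d5:-→d6:-→d7:-→d8:-→d9:-→d10:-→d11:-→d12:-→d13:H4→d14:-→d15:-→d16:H5→d17:-→d18:-→d19:- -> H5
  lookup 221.223.52.96: bits 1 walk d0:H3→d1:- -> H3
  lookup 79.120.22.224: bits 01001111011110000001011 walk d0:H3→d1:-→d2:-→d3:-→d4:-→d5:-→d6:-→d7:-→d8:-→d9:-→d10:-→d11:-→d12:-→d13:H4→d14:-→d15:-→d16:H5→d17:-→d18:-→d19:-→d20:-→d21:-→d22:-→d23:- -> H5
  add 158.12.117.156/32 -> H4 at depth 32
  add 49.0.0.0/8 -> H4 at depth 8
  lookup 231.189.32.112: bits 1 walk d0:H3→d1:- -> H3
  lookup 79.120.0.6: bits 0100111101111000000 walk d0:H3→d1:-→d2:-→d3:-→d4:-→d5:-→d6:-→d7:-→d8:-→d9:-→d10:-→d11:-→d12:-→d13:H4→d14:-→d15:-→d16:H5→d17:-→d18:-→d19:- -> H5
  lookup 158.12.117.156: bits 10011110000011000111010110011100 walk d0:H3→d1:-→d2:-→d3:-→d4:-→d5:-→d6:-→d7:-→d8:-→d9:-→d10:-→d11:-→d12:-→d13:-→d14:-→d15:-→d16:-→d17:-→d18:-→d19:-→d20:-→d21:-→d22:-→d23:-→d24:-→d25:-→d26:-→d27:-→d28:-→d29:-→d30:-→d31:-→d32:H4 -> H4
  lookup 49.0.55.40: bits 00110001000 walk d0:H3→d1:-→d2:-→d3:-→d4:-→d5:-→d6:-→d7:-→d8:H4→d9:-→d10:-→d11:- -> H4
  add 124.108.202.112/28 -> H5 at depth 28
  add 124.108.202.0/24 -> H4 at depth 24

== LOOKUPS ==
["H3","H3","H6","H2","H5","H3","H5","H3","H5","H4","H4"]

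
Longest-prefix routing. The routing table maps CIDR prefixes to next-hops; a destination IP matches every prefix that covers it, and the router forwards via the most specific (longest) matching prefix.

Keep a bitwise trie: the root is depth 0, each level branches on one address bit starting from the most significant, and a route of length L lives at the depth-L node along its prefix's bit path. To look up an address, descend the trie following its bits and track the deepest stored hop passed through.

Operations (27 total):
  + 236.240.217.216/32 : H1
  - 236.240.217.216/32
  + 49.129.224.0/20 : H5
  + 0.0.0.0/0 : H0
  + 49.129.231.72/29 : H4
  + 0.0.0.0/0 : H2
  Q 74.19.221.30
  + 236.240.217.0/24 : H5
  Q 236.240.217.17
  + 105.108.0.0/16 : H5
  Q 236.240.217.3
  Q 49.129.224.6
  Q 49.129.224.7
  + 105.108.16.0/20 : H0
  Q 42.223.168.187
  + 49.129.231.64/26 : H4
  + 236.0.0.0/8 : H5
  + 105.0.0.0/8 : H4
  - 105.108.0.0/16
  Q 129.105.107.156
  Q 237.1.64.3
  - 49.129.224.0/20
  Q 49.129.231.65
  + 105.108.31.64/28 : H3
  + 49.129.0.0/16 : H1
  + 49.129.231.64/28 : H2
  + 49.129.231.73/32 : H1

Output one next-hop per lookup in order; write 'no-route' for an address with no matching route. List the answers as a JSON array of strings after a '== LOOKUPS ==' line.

Process each operation:
  add 236.240.217.216/32 -> H1 at depth 32
  - 236.240.217.216/32 clear@32
  add 49.129.224.0/20 -> H5 at depth 20
  add 0.0.0.0/0 -> H0 at depth 0
  add 49.129.231.72/29 -> H4 at depth 29
  add 0.0.0.0/0 -> H2 at depth 0
  lookup 74.19.221.30: bits 0 walk d0:H2→d1:- -> H2
  add 236.240.217.0/24 -> H5 at depth 24
  lookup 236.240.217.17: bits 111011001111000011011001 walk d0:H2→d1:-→d2:-→d3:-→d4:-→d5:-→d6:-→d7:-→d8:-→d9:-→d10:-→d11:-→d12:-→d13:-→d14:-→d15:-→d16:-→d17:-→d18:-→d19:-→d20:-→d21:-→d22:-→d23:-→d24:H5 -> H5
  add 105.108.0.0/16 -> H5 at depth 16
  lookup 236.240.217.3: bits 111011001111000011011001 walk d0:H2→d1:-→d2:-→d3:-→d4:-→d5:-→d6:-→d7:-→d8:-→d9:-→d10:-→d11:-→d12:-→d13:-→d14:-→d15:-→d16:-→d17:-→d18:-→d19:-→d20:-→d21:-→d22:-→d23:-→d24:H5 -> H5
  lookup 49.129.224.6: bits 001100011000000111100 walk d0:H2→d1:-→d2:-→d3:-→d4:-→d5:-→d6:-→d7:-→d8:-→d9:-→d10:-→d11:-→d12:-→d13:-→d14:-→d15:-→d16:-→d17:-→d18:-→d19:-→d20:H5→d21:- -> H5
  lookup 49.129.224.7: bits 001100011000000111100 walk d0:H2→d1:-→d2:-→d3:-→d4:-→d5:-→d6:-→d7:-→d8:-→d9:-→d10:-→d11:-→d12:-→d13:-→d14:-→d15:-→d16:-→d17:-→d18:-→d19:-→d20:H5→d21:- -> H5
  add 105.108.16.0/20 -> H0 at depth 20
  lookup 42.223.168.187: bits 001 walk d0:H2→d1:-→d2:-→d3:- -> H2
  add 49.129.231.64/26 -> H4 at depth 26
  add 236.0.0.0/8 -> H5 at depth 8
  add 105.0.0.0/8 -> H4 at depth 8
  - 105.108.0.0/16 clear@16
  lookup 129.105.107.156: bits 1 walk d0:H2→d1:- -> H2
  lookup 237.1.64.3: bits 1110110 walk d0:H2→d1:-→d2:-→d3:-→d4:-→d5:-→d6:-→d7:- -> H2
  - 49.129.224.0/20 clear@20
  lookup 49.129.231.65: bits 0011000110000001111001110100 walk d0:H2→d1:-→d2:-→d3:-→d4:-→d5:-→d6:-→d7:-→d8:-→d9:-→d10:-→d11:-→d12:-→d13:-→d14:-→d15:-→d16:-→d17:-→d18:-→d19:-→d20:-→d21:-→d22:-→d23:-→d24:-→d25:-→d26:H4→d27:-→d28:- -> H4
  add 105.108.31.64/28 -> H3 at depth 28
  add 49.129.0.0/16 -> H1 at depth 16
  add 49.129.231.64/28 -> H2 at depth 28
  add 49.129.231.73/32 -> H1 at depth 32

== LOOKUPS ==
["H2","H5","H5","H5","H5","H2","H2","H2","H4"]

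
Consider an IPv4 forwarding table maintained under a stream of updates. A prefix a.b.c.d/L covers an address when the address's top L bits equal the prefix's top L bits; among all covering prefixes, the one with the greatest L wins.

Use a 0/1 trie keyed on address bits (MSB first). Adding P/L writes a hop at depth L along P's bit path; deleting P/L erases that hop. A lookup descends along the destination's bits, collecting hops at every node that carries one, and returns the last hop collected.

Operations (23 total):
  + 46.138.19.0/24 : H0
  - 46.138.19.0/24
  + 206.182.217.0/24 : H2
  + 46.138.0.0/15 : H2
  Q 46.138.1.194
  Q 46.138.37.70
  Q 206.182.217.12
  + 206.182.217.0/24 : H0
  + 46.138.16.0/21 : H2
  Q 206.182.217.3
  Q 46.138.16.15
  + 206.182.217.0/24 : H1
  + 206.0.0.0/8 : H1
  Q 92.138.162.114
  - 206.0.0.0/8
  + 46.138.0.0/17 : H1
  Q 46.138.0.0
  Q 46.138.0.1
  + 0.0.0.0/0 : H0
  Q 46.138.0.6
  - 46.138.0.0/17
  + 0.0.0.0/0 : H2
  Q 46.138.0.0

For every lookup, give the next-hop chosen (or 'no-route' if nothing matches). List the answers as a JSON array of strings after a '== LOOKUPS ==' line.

Trace:
  + 46.138.19.0/24 (H0) depth=24
  del 46.138.19.0/24 (clear depth 24)
  + 206.182.217.0/24 (H2) depth=24
  + 46.138.0.0/15 (H2) depth=15
  lookup 46.138.1.194: bits 0010111010001010000 walk d0:-→d1:-→d2:-→d3:-→d4:-→d5:-→d6:-→d7:-→d8:-→d9:-→d10:-→d11:-→d12:-→d13:-→d14:-→d15:H2→d16:-→d17:-→d18:-→d19:- -> H2
  lookup 46.138.37.70: bits 001011101000101000 walk d0:-→d1:-→d2:-→d3:-→d4:-→d5:-→d6:-→d7:-→d8:-→d9:-→d10:-→d11:-→d12:-→d13:-→d14:-→d15:H2→d16:-→d17:-→d18:- -> H2
  lookup 206.182.217.12: bits 110011101011011011011001 walk d0:-→d1:-→d2:-→d3:-→d4:-→d5:-→d6:-→d7:-→d8:-→d9:-→d10:-→d11:-→d12:-→d13:-→d14:-→d15:-→d16:-→d17:-→d18:-→d19:-→d20:-→d21:-→d22:-→d23:-→d24:H2 -> H2
  + 206.182.217.0/24 (H0) depth=24
  + 46.138.16.0/21 (H2) depth=21
  lookup 206.182.217.3: bits 110011101011011011011001 walk d0:-→d1:-→d2:-→d3:-→d4:-→d5:-→d6:-→d7:-→d8:-→d9:-→d10:-→d11:-→d12:-→d13:-→d14:-→d15:-→d16:-→d17:-→d18:-→d19:-→d20:-→d21:-→d22:-→d23:-→d24:H0 -> H0
  lookup 46.138.16.15: bits 0010111010001010000100 walk d0:-→d1:-→d2:-→d3:-→d4:-→d5:-→d6:-→d7:-→d8:-→d9:-→d10:-→d11:-→d12:-→d13:-→d14:-→d15:H2→d16:-→d17:-→d18:-→d19:-→d20:-→d21:H2→d22:- -> H2
  + 206.182.217.0/24 (H1) depth=24
  + 206.0.0.0/8 (H1) depth=8
  lookup 92.138.162.114: bits 0 walk d0:-→d1:- -> no-route
  del 206.0.0.0/8 (clear depth 8)
  + 46.138.0.0/17 (H1) depth=17
  lookup 46.138.0.0: bits 0010111010001010000 walk d0:-→d1:-→d2:-→d3:-→d4:-→d5:-→d6:-→d7:-→d8:-→d9:-→d10:-→d11:-→d12:-→d13:-→d14:-→d15:H2→d16:-→d17:H1→d18:-→d19:- -> H1
  lookup 46.138.0.1: bits 0010111010001010000 walk d0:-→d1:-→d2:-→d3:-→d4:-→d5:-→d6:-→d7:-→d8:-→d9:-→d10:-→d11:-→d12:-→d13:-→d14:-→d15:H2→d16:-→d17:H1→d18:-→d19:- -> H1
  + 0.0.0.0/0 (H0) depth=0
  lookup 46.138.0.6: bits 0010111010001010000 walk d0:H0→d1:-→d2:-→d3:-→d4:-→d5:-→d6:-→d7:-→d8:-→d9:-→d10:-→d11:-→d12:-→d13:-→d14:-→d15:H2→d16:-→d17:H1→d18:-→d19:- -> H1
  del 46.138.0.0/17 (clear depth 17)
  + 0.0.0.0/0 (H2) depth=0
  lookup 46.138.0.0: bits 0010111010001010000 walk d0:H2→d1:-→d2:-→d3:-→d4:-→d5:-→d6:-→d7:-→d8:-→d9:-→d10:-→d11:-→d12:-→d13:-→d14:-→d15:H2→d16:-→d17:-→d18:-→d19:- -> H2

== LOOKUPS ==
["H2","H2","H2","H0","H2","no-route","H1","H1","H1","H2"]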